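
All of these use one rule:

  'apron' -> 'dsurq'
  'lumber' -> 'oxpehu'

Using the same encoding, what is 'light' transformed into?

This is a Caesar cipher with shift 3.
For light: l+3=o, i+3=l, g+3=j, h+3=k, t+3=w.

oljkw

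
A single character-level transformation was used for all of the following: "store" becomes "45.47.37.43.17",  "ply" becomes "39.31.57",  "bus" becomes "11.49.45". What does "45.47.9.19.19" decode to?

staff

s(#19)→45 and t(#20)→47: differences scale by 2, so n = 2·pos + 7. With a=1..z=26, the number is 2·pos + 7.
Decoding 45.47.9.19.19: 45→(45−7)÷2=19=s, 47→(47−7)÷2=20=t, 9→(9−7)÷2=1=a, 19→(19−7)÷2=6=f, 19→(19−7)÷2=6=f.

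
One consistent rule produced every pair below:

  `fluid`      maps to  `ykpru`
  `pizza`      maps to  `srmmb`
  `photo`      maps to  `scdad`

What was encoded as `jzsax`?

empty

f(5)→y(24) and l(11)→k(10) fit y≡15x+1 (mod 26); the inverse of 15 mod 26 is 7. Each letter's alphabet position (a=0..z=25) is mapped through 15·x+1 mod 26 — an affine cipher.
Undoing it on jzsax: j(9)→7·(9−1)≡4=e; z(25)→7·(25−1)≡12=m; s(18)→7·(18−1)≡15=p; a(0)→7·(0−1)≡19=t; x(23)→7·(23−1)≡24=y (all mod 26).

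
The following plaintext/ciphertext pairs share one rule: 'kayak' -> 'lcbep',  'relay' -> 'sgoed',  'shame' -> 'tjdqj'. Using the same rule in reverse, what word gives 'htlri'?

In kayak: k→l is +1, a→c is +2, y→b is +3, a→e is +4 — the shift increases by 1 each position. Each letter shifts forward by (position + 1), i.e. 1, 2, 3, … — the shift grows by one for each successive letter.
Decoding htlri: h−1=g, t−2=r, l−3=i, r−4=n, i−5=d.

grind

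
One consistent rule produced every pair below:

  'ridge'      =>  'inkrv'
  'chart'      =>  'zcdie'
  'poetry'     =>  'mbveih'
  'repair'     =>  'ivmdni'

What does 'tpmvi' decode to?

r(17)→i(8) and i(8)→n(13) fit y≡11x+3 (mod 26); the inverse of 11 mod 26 is 19. Each letter's alphabet position (a=0..z=25) is mapped through 11·x+3 mod 26 — an affine cipher.
Reversing it on tpmvi: t(19)→19·(19−3)≡18=s; p(15)→19·(15−3)≡20=u; m(12)→19·(12−3)≡15=p; v(21)→19·(21−3)≡4=e; i(8)→19·(8−3)≡17=r (all mod 26).

super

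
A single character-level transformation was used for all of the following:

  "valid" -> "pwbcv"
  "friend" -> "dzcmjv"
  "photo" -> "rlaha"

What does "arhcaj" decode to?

option

This is an affine cipher: with a=0,…,z=25, each position x becomes (17x+22) mod 26.
Undoing it on arhcaj: a(0)→23·(0−22)≡14=o; r(17)→23·(17−22)≡15=p; h(7)→23·(7−22)≡19=t; c(2)→23·(2−22)≡8=i; a(0)→23·(0−22)≡14=o; j(9)→23·(9−22)≡13=n (all mod 26).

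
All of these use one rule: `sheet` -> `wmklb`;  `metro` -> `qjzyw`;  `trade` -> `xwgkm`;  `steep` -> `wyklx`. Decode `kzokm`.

In sheet: s→w is +4, h→m is +5, e→k is +6, e→l is +7 — the shift increases by 1 each position. The shift increases by 1 at each position, starting from +4: 4, 5, 6, ….
Undoing it on kzokm: k−4=g, z−5=u, o−6=i, k−7=d, m−8=e.

guide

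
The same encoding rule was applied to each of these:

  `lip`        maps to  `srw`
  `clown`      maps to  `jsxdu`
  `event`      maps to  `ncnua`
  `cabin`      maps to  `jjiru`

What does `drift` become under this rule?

kyrma

The shift depends on letter class: consonant l→s is +7, but vowel i→r is +9. Two shifts are in play — +9 for a/e/i/o/u, +7 for every other letter.
For drift: d(cons)+7=k, r(cons)+7=y, i(vowel)+9=r, f(cons)+7=m, t(cons)+7=a.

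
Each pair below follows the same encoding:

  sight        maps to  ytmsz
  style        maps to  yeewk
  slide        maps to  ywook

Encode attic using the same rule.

Shifts by position in sight: pos 0: s→y (+6), pos 1: i→t (+11), pos 2: g→m (+6), pos 3: h→s (+11) — repeating every 2. It's a Vigenère-style cipher with numeric key [6,11]: position i shifts by key[i mod 2].
Applying it to attic: a+6=g, t+11=e, t+6=z, i+11=t, c+6=i.

gezti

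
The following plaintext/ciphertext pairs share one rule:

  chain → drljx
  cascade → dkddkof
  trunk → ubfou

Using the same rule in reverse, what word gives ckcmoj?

Shifts by position in chain: pos 0: c→d (+1), pos 1: h→r (+10), pos 2: a→l (+11), pos 3: i→j (+1), pos 4: n→x (+10) — repeating every 3. It's a Vigenère-style cipher with numeric key [1,10,11]: position i shifts by key[i mod 3].
Reversing it on ckcmoj: c−1=b, k−10=a, c−11=r, m−1=l, o−10=e, j−11=y.

barley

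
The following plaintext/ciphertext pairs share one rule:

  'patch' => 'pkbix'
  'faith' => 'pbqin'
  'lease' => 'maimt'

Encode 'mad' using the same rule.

liu

The output letters match the input read backwards, each shifted +8: patch reversed is hctap. Two steps: reverse the string, then apply a Caesar shift of +8.
For mad: reverse → dam; then shift: d+8=l, a+8=i, m+8=u.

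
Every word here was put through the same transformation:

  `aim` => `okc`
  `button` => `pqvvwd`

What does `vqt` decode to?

rot

The word is reversed, then every letter is shifted forward by 2.
Reversing it on vqt: shift back: v−2=t, q−2=o, t−2=r → tor; then reverse → rot.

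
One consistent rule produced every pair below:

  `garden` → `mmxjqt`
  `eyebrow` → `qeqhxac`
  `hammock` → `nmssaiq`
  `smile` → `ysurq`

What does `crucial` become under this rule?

ixgiumr

The shift depends on letter class: consonant g→m is +6, but vowel a→m is +12. Vowels shift forward by 12 and consonants shift forward by 6.
On crucial: c(cons)+6=i, r(cons)+6=x, u(vowel)+12=g, c(cons)+6=i, i(vowel)+12=u, a(vowel)+12=m, l(cons)+6=r.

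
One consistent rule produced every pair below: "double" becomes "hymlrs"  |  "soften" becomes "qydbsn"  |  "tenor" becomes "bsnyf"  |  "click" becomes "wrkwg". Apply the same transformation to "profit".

This is an affine cipher: with a=0,…,z=25, each position x becomes (11x+0) mod 26.
On profit: p(15)→11·15+0≡9=j; r(17)→11·17+0≡5=f; o(14)→11·14+0≡24=y; f(5)→11·5+0≡3=d; i(8)→11·8+0≡10=k; t(19)→11·19+0≡1=b (all mod 26).

jfydkb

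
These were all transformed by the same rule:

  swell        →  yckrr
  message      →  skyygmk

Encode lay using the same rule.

rge

Compare letters: s→y is +6, w→c is +6, e→k is +6 — a constant shift. Every letter moves 6 places later in the alphabet, wrapping around z→a.
For lay: l+6=r, a+6=g, y+6=e.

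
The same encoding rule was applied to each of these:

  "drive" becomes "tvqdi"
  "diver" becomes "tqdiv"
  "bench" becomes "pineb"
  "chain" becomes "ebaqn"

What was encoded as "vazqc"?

d(3)→t(19) and r(17)→v(21) fit y≡15x+0 (mod 26); the inverse of 15 mod 26 is 7. This is an affine cipher: with a=0,…,z=25, each position x becomes (15x+0) mod 26.
Decoding vazqc: v(21)→7·(21−0)≡17=r; a(0)→7·(0−0)≡0=a; z(25)→7·(25−0)≡19=t; q(16)→7·(16−0)≡8=i; c(2)→7·(2−0)≡14=o (all mod 26).

ratio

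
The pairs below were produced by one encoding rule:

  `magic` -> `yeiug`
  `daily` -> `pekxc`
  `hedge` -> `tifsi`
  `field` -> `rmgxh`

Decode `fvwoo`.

truck

Shifts by position in magic: pos 0: m→y (+12), pos 1: a→e (+4), pos 2: g→i (+2), pos 3: i→u (+12), pos 4: c→g (+4) — repeating every 3. A repeating key of period 3 is used — shifts +12, +4, +2 over and over.
Reversing it on fvwoo: f−12=t, v−4=r, w−2=u, o−12=c, o−4=k.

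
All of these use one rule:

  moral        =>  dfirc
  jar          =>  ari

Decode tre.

can

Compare letters: m→d is +17, o→f is +17, r→i is +17 — a constant shift. It's a constant shift of +17 (ROT17).
Reversing it on tre: t−17=c, r−17=a, e−17=n.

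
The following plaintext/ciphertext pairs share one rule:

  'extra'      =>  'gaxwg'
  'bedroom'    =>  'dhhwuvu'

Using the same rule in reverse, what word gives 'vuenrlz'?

In extra: e→g is +2, x→a is +3, t→x is +4, r→w is +5 — the shift increases by 1 each position. Each letter shifts forward by (position + 2), i.e. 2, 3, 4, … — the shift grows by one for each successive letter.
Decoding vuenrlz: v−2=t, u−3=r, e−4=a, n−5=i, r−6=l, l−7=e, z−8=r.

trailer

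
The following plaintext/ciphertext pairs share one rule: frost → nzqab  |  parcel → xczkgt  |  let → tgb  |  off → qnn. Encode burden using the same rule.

jwzlgv

Vowels shift forward by 2 and consonants shift forward by 8.
For burden: b(cons)+8=j, u(vowel)+2=w, r(cons)+8=z, d(cons)+8=l, e(vowel)+2=g, n(cons)+8=v.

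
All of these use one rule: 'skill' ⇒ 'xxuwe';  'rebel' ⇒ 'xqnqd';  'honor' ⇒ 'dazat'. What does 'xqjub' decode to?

The word is reversed, then every letter is shifted forward by 12.
Decoding xqjub: shift back: x−12=l, q−12=e, j−12=x, u−12=i, b−12=p → lexip; then reverse → pixel.

pixel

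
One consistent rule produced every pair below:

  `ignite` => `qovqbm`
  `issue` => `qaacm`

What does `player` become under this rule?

xtigmz

Compare letters: i→q is +8, g→o is +8, n→v is +8 — a constant shift. Each letter is shifted forward by 8 in the alphabet (a Caesar shift of +8).
Applying it to player: p+8=x, l+8=t, a+8=i, y+8=g, e+8=m, r+8=z.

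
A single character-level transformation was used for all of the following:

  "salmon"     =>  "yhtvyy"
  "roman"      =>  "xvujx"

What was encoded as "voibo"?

In salmon: s→y is +6, a→h is +7, l→t is +8, m→v is +9 — the shift increases by 1 each position. Letter i (0-indexed) is shifted by i+6, so successive shifts are 6, 7, 8, ….
Decoding voibo: v−6=p, o−7=h, i−8=a, b−9=s, o−10=e.

phase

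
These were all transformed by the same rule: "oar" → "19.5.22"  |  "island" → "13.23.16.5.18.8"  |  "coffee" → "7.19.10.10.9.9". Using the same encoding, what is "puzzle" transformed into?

20.25.30.30.16.9

o is letter #15 and maps to 19: an offset of 4. The number is (letter's place in the alphabet, a=1) + 4.
On puzzle: p=16→20, u=21→25, z=26→30, z=26→30, l=12→16, e=5→9.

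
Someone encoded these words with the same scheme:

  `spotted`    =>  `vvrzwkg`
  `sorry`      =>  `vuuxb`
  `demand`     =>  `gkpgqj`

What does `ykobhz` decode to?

Shifts by position in spotted: pos 0: s→v (+3), pos 1: p→v (+6), pos 2: o→r (+3), pos 3: t→z (+6) — repeating every 2. The shifts repeat in a cycle of length 2: positions 0,1,… shift by +3, +6, then the pattern repeats.
Decoding ykobhz: y−3=v, k−6=e, o−3=l, b−6=v, h−3=e, z−6=t.

velvet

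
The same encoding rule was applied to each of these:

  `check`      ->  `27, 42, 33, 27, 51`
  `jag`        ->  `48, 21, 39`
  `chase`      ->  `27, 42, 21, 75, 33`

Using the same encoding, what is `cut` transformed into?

27, 81, 78

Each letter becomes 3×(its alphabet position, a=1..z=26) + 18.
On cut: c=3→27, u=21→81, t=20→78.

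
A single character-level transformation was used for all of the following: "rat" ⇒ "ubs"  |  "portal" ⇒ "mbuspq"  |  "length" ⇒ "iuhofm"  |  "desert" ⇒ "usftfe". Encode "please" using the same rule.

ftbfmq

The output letters match the input read backwards, each shifted +1: rat reversed is tar. The word is reversed, then every letter is shifted forward by 1.
For please: reverse → esaelp; then shift: e+1=f, s+1=t, a+1=b, e+1=f, l+1=m, p+1=q.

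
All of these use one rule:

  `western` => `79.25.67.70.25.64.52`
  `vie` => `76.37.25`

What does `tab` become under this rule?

The formula is n = 3×(alphabet index, a=1) + 10.
On tab: t=20→70, a=1→13, b=2→16.

70.13.16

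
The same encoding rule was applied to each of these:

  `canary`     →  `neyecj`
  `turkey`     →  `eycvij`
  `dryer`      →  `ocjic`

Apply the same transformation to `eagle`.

The shift depends on letter class: consonant c→n is +11, but vowel a→e is +4. Vowels shift forward by 4 and consonants shift forward by 11.
For eagle: e(vowel)+4=i, a(vowel)+4=e, g(cons)+11=r, l(cons)+11=w, e(vowel)+4=i.

ierwi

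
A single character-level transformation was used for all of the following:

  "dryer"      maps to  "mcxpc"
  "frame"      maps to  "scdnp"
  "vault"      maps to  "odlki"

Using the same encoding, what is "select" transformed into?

d(3)→m(12) and r(17)→c(2) fit y≡3x+3 (mod 26); the inverse of 3 mod 26 is 9. Treating letters as 0–25, the rule is x ↦ 3x + 3 (mod 26).
For select: s(18)→3·18+3≡5=f; e(4)→3·4+3≡15=p; l(11)→3·11+3≡10=k; e(4)→3·4+3≡15=p; c(2)→3·2+3≡9=j; t(19)→3·19+3≡8=i (all mod 26).

fpkpji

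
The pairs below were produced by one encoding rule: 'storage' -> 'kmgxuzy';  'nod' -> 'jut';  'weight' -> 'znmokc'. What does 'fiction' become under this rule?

The output letters match the input read backwards, each shifted +6: storage reversed is egarots. The word is reversed, then every letter is shifted forward by 6.
For fiction: reverse → noitcif; then shift: n+6=t, o+6=u, i+6=o, t+6=z, c+6=i, i+6=o, f+6=l.

tuoziol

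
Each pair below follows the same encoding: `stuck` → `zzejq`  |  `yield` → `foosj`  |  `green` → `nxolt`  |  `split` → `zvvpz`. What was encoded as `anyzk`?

Shifts by position in stuck: pos 0: s→z (+7), pos 1: t→z (+6), pos 2: u→e (+10), pos 3: c→j (+7), pos 4: k→q (+6) — repeating every 3. The shifts repeat in a cycle of length 3: positions 0,1,… shift by +7, +6, +10, then the pattern repeats.
Reversing it on anyzk: a−7=t, n−6=h, y−10=o, z−7=s, k−6=e.

those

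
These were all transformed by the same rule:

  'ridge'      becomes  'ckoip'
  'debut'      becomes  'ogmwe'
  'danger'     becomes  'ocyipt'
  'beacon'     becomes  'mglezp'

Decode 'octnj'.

daily

The shifts repeat in a cycle of length 2: positions 0,1,… shift by +11, +2, then the pattern repeats.
Decoding octnj: o−11=d, c−2=a, t−11=i, n−2=l, j−11=y.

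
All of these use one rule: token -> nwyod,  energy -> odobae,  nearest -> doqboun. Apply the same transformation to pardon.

Treating letters as 0–25, the rule is x ↦ 19x + 16 (mod 26).
On pardon: p(15)→19·15+16≡15=p; a(0)→19·0+16≡16=q; r(17)→19·17+16≡1=b; d(3)→19·3+16≡21=v; o(14)→19·14+16≡22=w; n(13)→19·13+16≡3=d (all mod 26).

pqbvwd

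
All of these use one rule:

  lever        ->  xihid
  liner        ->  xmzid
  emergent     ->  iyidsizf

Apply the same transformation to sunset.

eyzeif

The shift depends on letter class: consonant l→x is +12, but vowel e→i is +4. Vowels shift forward by 4 and consonants shift forward by 12.
On sunset: s(cons)+12=e, u(vowel)+4=y, n(cons)+12=z, s(cons)+12=e, e(vowel)+4=i, t(cons)+12=f.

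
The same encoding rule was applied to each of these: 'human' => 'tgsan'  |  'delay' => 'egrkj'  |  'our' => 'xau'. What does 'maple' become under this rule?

krvgs

Read the word backwards and shift each letter +6.
For maple: reverse → elpam; then shift: e+6=k, l+6=r, p+6=v, a+6=g, m+6=s.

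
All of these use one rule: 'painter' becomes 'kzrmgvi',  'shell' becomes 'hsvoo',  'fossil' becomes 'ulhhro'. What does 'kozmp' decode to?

Each letter is replaced by its mirror in the alphabet: a↔z, b↔y, c↔x, and so on (the Atbash cipher).
Undoing it on kozmp: k↔p, o↔l, z↔a, m↔n, p↔k.

plank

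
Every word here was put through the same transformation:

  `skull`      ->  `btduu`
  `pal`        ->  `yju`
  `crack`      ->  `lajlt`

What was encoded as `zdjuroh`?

qualify

Compare letters: s→b is +9, k→t is +9, u→d is +9 — a constant shift. Every letter moves 9 places later in the alphabet, wrapping around z→a.
Undoing it on zdjuroh: z−9=q, d−9=u, j−9=a, u−9=l, r−9=i, o−9=f, h−9=y.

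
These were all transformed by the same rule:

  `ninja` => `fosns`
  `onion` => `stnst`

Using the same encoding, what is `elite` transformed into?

Two steps: reverse the string, then apply a Caesar shift of +5.
For elite: reverse → etile; then shift: e+5=j, t+5=y, i+5=n, l+5=q, e+5=j.

jynqj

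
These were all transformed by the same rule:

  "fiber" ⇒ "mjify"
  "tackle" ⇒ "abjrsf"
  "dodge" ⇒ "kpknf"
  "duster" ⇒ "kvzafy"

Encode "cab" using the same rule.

jbi

The shift depends on letter class: consonant f→m is +7, but vowel i→j is +1. Vowels shift forward by 1 and consonants shift forward by 7.
On cab: c(cons)+7=j, a(vowel)+1=b, b(cons)+7=i.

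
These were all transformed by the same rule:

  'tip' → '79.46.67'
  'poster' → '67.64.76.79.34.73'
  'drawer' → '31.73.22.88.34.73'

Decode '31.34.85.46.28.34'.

device

With a=1..z=26, the number is 3·pos + 19.
Undoing it on 31.34.85.46.28.34: 31→(31−19)÷3=4=d, 34→(34−19)÷3=5=e, 85→(85−19)÷3=22=v, 46→(46−19)÷3=9=i, 28→(28−19)÷3=3=c, 34→(34−19)÷3=5=e.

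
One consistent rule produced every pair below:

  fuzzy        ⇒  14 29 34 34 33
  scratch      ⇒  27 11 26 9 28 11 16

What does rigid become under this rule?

26 17 15 17 12

The number is (letter's place in the alphabet, a=1) + 8.
For rigid: r=18→26, i=9→17, g=7→15, i=9→17, d=4→12.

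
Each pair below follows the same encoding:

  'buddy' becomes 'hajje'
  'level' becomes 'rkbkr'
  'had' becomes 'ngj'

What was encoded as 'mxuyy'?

This is a Caesar cipher with shift 6.
Reversing it on mxuyy: m−6=g, x−6=r, u−6=o, y−6=s, y−6=s.

gross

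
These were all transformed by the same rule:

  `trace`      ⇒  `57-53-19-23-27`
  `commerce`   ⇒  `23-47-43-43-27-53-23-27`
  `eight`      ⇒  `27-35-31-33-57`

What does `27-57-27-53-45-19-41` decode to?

t(#20)→57 and r(#18)→53: differences scale by 2, so n = 2·pos + 17. The formula is n = 2×(alphabet index, a=1) + 17.
Reversing it on 27-57-27-53-45-19-41: 27→(27−17)÷2=5=e, 57→(57−17)÷2=20=t, 27→(27−17)÷2=5=e, 53→(53−17)÷2=18=r, 45→(45−17)÷2=14=n, 19→(19−17)÷2=1=a, 41→(41−17)÷2=12=l.

eternal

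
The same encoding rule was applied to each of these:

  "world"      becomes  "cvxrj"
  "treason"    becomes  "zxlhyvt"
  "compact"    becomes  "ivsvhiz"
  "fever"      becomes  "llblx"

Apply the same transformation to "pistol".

The shift depends on letter class: consonant w→c is +6, but vowel o→v is +7. Vowels shift forward by 7 and consonants shift forward by 6.
On pistol: p(cons)+6=v, i(vowel)+7=p, s(cons)+6=y, t(cons)+6=z, o(vowel)+7=v, l(cons)+6=r.

vpyzvr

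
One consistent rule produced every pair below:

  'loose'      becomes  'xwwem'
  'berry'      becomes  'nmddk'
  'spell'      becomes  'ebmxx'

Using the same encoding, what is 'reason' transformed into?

dmiewz

Vowels shift forward by 8 and consonants shift forward by 12.
Applying it to reason: r(cons)+12=d, e(vowel)+8=m, a(vowel)+8=i, s(cons)+12=e, o(vowel)+8=w, n(cons)+12=z.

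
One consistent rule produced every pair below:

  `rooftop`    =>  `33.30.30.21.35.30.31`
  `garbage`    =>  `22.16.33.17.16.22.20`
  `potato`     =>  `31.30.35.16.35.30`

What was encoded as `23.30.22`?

r is letter #18 and maps to 33: an offset of 15. Letters become their 1-based position plus 15 (so a→16, b→17, …).
Reversing it on 23.30.22: 23→(23−15)÷1=8=h, 30→(30−15)÷1=15=o, 22→(22−15)÷1=7=g.

hog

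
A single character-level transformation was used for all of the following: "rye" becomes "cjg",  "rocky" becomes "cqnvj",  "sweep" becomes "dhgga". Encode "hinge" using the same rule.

skyrg

Two shifts are in play — +2 for a/e/i/o/u, +11 for every other letter.
For hinge: h(cons)+11=s, i(vowel)+2=k, n(cons)+11=y, g(cons)+11=r, e(vowel)+2=g.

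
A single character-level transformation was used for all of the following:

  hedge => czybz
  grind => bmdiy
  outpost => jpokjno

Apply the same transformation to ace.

Compare letters: h→c is +21, e→z is +21, d→y is +21 — a constant shift. This is a Caesar cipher with shift 21.
On ace: a+21=v, c+21=x, e+21=z.

vxz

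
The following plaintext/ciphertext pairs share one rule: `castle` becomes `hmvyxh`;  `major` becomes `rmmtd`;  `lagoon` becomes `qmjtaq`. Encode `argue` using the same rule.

fdjzq

A repeating key of period 3 is used — shifts +5, +12, +3 over and over.
Applying it to argue: a+5=f, r+12=d, g+3=j, u+5=z, e+12=q.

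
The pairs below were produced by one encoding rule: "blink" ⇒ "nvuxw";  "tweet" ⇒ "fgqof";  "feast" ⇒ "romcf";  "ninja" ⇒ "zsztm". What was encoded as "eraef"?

It's a Vigenère-style cipher with numeric key [12,10]: position i shifts by key[i mod 2].
Reversing it on eraef: e−12=s, r−10=h, a−12=o, e−10=u, f−12=t.

shout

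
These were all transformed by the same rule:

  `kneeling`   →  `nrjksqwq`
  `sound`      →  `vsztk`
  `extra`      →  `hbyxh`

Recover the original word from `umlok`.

rigid

The shift increases by 1 at each position, starting from +3: 3, 4, 5, ….
Undoing it on umlok: u−3=r, m−4=i, l−5=g, o−6=i, k−7=d.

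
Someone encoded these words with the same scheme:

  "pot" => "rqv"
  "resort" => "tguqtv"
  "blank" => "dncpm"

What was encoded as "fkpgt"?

diner

This is a Caesar cipher with shift 2.
Decoding fkpgt: f−2=d, k−2=i, p−2=n, g−2=e, t−2=r.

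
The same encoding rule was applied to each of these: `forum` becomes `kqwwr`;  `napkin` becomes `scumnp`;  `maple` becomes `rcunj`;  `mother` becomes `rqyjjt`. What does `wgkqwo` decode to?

reform

Shifts by position in forum: pos 0: f→k (+5), pos 1: o→q (+2), pos 2: r→w (+5), pos 3: u→w (+2) — repeating every 2. A repeating key of period 2 is used — shifts +5, +2 over and over.
Reversing it on wgkqwo: w−5=r, g−2=e, k−5=f, q−2=o, w−5=r, o−2=m.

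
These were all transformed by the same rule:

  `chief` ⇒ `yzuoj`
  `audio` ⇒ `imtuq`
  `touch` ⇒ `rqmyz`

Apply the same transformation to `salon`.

c(2)→y(24) and h(7)→z(25) fit y≡21x+8 (mod 26); the inverse of 21 mod 26 is 5. Each letter's alphabet position (a=0..z=25) is mapped through 21·x+8 mod 26 — an affine cipher.
On salon: s(18)→21·18+8≡22=w; a(0)→21·0+8≡8=i; l(11)→21·11+8≡5=f; o(14)→21·14+8≡16=q; n(13)→21·13+8≡21=v (all mod 26).

wifqv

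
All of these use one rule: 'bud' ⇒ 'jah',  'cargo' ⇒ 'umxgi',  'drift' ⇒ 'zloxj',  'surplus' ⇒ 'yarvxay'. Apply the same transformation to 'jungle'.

Read the word backwards and shift each letter +6.
Applying it to jungle: reverse → elgnuj; then shift: e+6=k, l+6=r, g+6=m, n+6=t, u+6=a, j+6=p.

krmtap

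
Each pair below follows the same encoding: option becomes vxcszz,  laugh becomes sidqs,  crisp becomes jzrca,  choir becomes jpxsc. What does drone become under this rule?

kzxxp

Each letter shifts forward by (position + 7), i.e. 7, 8, 9, … — the shift grows by one for each successive letter.
For drone: d+7=k, r+8=z, o+9=x, n+10=x, e+11=p.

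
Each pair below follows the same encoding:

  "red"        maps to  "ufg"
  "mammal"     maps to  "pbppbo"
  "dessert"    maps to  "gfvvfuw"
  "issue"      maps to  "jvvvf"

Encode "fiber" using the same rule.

The shift depends on letter class: consonant r→u is +3, but vowel e→f is +1. Vowels shift forward by 1 and consonants shift forward by 3.
On fiber: f(cons)+3=i, i(vowel)+1=j, b(cons)+3=e, e(vowel)+1=f, r(cons)+3=u.

ijefu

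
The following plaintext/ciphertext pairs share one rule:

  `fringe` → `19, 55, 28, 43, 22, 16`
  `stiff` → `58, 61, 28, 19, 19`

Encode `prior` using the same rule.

49, 55, 28, 46, 55

f(#6)→19 and r(#18)→55: differences scale by 3, so n = 3·pos + 1. With a=1..z=26, the number is 3·pos + 1.
For prior: p=16→49, r=18→55, i=9→28, o=15→46, r=18→55.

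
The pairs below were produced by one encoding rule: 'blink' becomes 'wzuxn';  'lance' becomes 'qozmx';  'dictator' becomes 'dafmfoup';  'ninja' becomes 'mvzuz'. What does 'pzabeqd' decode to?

respond

The output letters match the input read backwards, each shifted +12: blink reversed is knilb. Two steps: reverse the string, then apply a Caesar shift of +12.
Reversing it on pzabeqd: shift back: p−12=d, z−12=n, a−12=o, b−12=p, e−12=s, q−12=e, d−12=r → dnopser; then reverse → respond.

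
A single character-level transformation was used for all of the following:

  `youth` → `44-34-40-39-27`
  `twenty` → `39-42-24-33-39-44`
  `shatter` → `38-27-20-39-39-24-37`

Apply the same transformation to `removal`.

37-24-32-34-41-20-31

Letters become their 1-based position plus 19 (so a→20, b→21, …).
For removal: r=18→37, e=5→24, m=13→32, o=15→34, v=22→41, a=1→20, l=12→31.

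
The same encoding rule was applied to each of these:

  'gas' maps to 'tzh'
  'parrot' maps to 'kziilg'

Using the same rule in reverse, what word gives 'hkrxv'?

spice

Letters are reflected about the middle of the alphabet (position → 25−position): Atbash.
Undoing it on hkrxv: h↔s, k↔p, r↔i, x↔c, v↔e.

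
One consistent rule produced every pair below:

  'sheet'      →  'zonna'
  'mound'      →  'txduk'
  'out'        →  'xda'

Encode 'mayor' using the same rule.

The shift depends on letter class: consonant s→z is +7, but vowel e→n is +9. Vowels shift forward by 9 and consonants shift forward by 7.
On mayor: m(cons)+7=t, a(vowel)+9=j, y(cons)+7=f, o(vowel)+9=x, r(cons)+7=y.

tjfxy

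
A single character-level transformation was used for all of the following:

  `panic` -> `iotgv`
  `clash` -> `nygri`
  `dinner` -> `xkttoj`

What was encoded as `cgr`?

The word is reversed, then every letter is shifted forward by 6.
Undoing it on cgr: shift back: c−6=w, g−6=a, r−6=l → wal; then reverse → law.

law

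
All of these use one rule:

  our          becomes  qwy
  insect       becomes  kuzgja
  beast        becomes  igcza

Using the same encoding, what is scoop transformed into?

The shift depends on letter class: consonant r→y is +7, but vowel o→q is +2. Two shifts are in play — +2 for a/e/i/o/u, +7 for every other letter.
Applying it to scoop: s(cons)+7=z, c(cons)+7=j, o(vowel)+2=q, o(vowel)+2=q, p(cons)+7=w.

zjqqw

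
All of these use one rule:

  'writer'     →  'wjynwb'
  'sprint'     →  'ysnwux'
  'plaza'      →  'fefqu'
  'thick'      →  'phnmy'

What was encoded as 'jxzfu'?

pause

The output letters match the input read backwards, each shifted +5: writer reversed is retirw. Two steps: reverse the string, then apply a Caesar shift of +5.
Undoing it on jxzfu: shift back: j−5=e, x−5=s, z−5=u, f−5=a, u−5=p → esuap; then reverse → pause.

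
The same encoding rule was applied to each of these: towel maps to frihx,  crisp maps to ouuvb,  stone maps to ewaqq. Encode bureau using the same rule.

nxdhmx

Shifts by position in towel: pos 0: t→f (+12), pos 1: o→r (+3), pos 2: w→i (+12), pos 3: e→h (+3) — repeating every 2. The shifts repeat in a cycle of length 2: positions 0,1,… shift by +12, +3, then the pattern repeats.
For bureau: b+12=n, u+3=x, r+12=d, e+3=h, a+12=m, u+3=x.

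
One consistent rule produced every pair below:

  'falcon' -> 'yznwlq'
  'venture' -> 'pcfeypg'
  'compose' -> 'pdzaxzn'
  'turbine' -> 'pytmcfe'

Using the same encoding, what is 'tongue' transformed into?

The output letters match the input read backwards, each shifted +11: falcon reversed is noclaf. Read the word backwards and shift each letter +11.
Applying it to tongue: reverse → eugnot; then shift: e+11=p, u+11=f, g+11=r, n+11=y, o+11=z, t+11=e.

pfryze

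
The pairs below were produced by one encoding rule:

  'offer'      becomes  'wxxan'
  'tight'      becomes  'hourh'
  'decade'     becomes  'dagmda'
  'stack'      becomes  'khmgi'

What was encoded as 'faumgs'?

legacy

This is an affine cipher: with a=0,…,z=25, each position x becomes (23x+12) mod 26.
Decoding faumgs: f(5)→17·(5−12)≡11=l; a(0)→17·(0−12)≡4=e; u(20)→17·(20−12)≡6=g; m(12)→17·(12−12)≡0=a; g(6)→17·(6−12)≡2=c; s(18)→17·(18−12)≡24=y (all mod 26).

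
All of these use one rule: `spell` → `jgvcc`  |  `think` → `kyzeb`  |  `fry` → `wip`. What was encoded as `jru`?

Compare letters: s→j is +17, p→g is +17, e→v is +17 — a constant shift. It's a constant shift of +17 (ROT17).
Decoding jru: j−17=s, r−17=a, u−17=d.

sad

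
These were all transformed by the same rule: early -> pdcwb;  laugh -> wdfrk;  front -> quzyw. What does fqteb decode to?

unity

Shifts by position in early: pos 0: e→p (+11), pos 1: a→d (+3), pos 2: r→c (+11), pos 3: l→w (+11), pos 4: y→b (+3) — repeating every 3. It's a Vigenère-style cipher with numeric key [11,3,11]: position i shifts by key[i mod 3].
Reversing it on fqteb: f−11=u, q−3=n, t−11=i, e−11=t, b−3=y.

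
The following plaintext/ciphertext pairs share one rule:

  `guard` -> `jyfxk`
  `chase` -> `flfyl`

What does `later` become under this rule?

Letter i (0-indexed) is shifted by i+3, so successive shifts are 3, 4, 5, ….
On later: l+3=o, a+4=e, t+5=y, e+6=k, r+7=y.

oeyky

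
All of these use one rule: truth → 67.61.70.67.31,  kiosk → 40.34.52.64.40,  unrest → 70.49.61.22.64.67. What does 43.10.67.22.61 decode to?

t(#20)→67 and r(#18)→61: differences scale by 3, so n = 3·pos + 7. With a=1..z=26, the number is 3·pos + 7.
Undoing it on 43.10.67.22.61: 43→(43−7)÷3=12=l, 10→(10−7)÷3=1=a, 67→(67−7)÷3=20=t, 22→(22−7)÷3=5=e, 61→(61−7)÷3=18=r.

later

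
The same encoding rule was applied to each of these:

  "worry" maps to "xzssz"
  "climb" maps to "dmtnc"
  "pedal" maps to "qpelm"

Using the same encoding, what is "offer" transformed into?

The shift depends on letter class: consonant w→x is +1, but vowel o→z is +11. Two shifts are in play — +11 for a/e/i/o/u, +1 for every other letter.
For offer: o(vowel)+11=z, f(cons)+1=g, f(cons)+1=g, e(vowel)+11=p, r(cons)+1=s.

zggps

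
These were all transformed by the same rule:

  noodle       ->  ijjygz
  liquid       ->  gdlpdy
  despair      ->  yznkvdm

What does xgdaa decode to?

Compare letters: n→i is +21, o→j is +21, o→j is +21 — a constant shift. This is a Caesar cipher with shift 21.
Undoing it on xgdaa: x−21=c, g−21=l, d−21=i, a−21=f, a−21=f.

cliff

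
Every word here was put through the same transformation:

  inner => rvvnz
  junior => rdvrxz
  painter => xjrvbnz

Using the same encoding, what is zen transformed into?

hnv

The shift depends on letter class: consonant n→v is +8, but vowel i→r is +9. Two shifts are in play — +9 for a/e/i/o/u, +8 for every other letter.
Applying it to zen: z(cons)+8=h, e(vowel)+9=n, n(cons)+8=v.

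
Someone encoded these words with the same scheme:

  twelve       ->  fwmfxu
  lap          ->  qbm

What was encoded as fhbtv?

usage

Read the word backwards and shift each letter +1.
Decoding fhbtv: shift back: f−1=e, h−1=g, b−1=a, t−1=s, v−1=u → egasu; then reverse → usage.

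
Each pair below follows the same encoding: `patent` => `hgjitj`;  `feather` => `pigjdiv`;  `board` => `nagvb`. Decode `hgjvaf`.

patrol

p(15)→h(7) and a(0)→g(6) fit y≡7x+6 (mod 26); the inverse of 7 mod 26 is 15. Each letter's alphabet position (a=0..z=25) is mapped through 7·x+6 mod 26 — an affine cipher.
Decoding hgjvaf: h(7)→15·(7−6)≡15=p; g(6)→15·(6−6)≡0=a; j(9)→15·(9−6)≡19=t; v(21)→15·(21−6)≡17=r; a(0)→15·(0−6)≡14=o; f(5)→15·(5−6)≡11=l (all mod 26).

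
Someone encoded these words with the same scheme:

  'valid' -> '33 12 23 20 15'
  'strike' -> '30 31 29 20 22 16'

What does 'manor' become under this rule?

24 12 25 26 29

The number is (letter's place in the alphabet, a=1) + 11.
For manor: m=13→24, a=1→12, n=14→25, o=15→26, r=18→29.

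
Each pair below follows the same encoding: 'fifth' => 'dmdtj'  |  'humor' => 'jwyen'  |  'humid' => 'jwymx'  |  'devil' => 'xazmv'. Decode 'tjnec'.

throw

Each letter's alphabet position (a=0..z=25) is mapped through 3·x+14 mod 26 — an affine cipher.
Decoding tjnec: t(19)→9·(19−14)≡19=t; j(9)→9·(9−14)≡7=h; n(13)→9·(13−14)≡17=r; e(4)→9·(4−14)≡14=o; c(2)→9·(2−14)≡22=w (all mod 26).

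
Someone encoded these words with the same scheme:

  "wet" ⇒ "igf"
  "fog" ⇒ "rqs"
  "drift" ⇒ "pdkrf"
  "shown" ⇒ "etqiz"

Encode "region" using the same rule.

dgskqz

The shift depends on letter class: consonant w→i is +12, but vowel e→g is +2. The rule splits by letter class: vowels +2, consonants +12.
On region: r(cons)+12=d, e(vowel)+2=g, g(cons)+12=s, i(vowel)+2=k, o(vowel)+2=q, n(cons)+12=z.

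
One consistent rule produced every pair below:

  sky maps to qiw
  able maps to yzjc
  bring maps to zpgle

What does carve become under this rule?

ayptc

Compare letters: s→q is +24, k→i is +24, y→w is +24 — a constant shift. It's a constant shift of +24 (ROT24).
For carve: c+24=a, a+24=y, r+24=p, v+24=t, e+24=c.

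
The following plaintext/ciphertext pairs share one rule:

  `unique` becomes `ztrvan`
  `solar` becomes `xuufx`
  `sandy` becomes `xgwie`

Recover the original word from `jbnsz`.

event

Shifts by position in unique: pos 0: u→z (+5), pos 1: n→t (+6), pos 2: i→r (+9), pos 3: q→v (+5), pos 4: u→a (+6), pos 5: e→n (+9) — repeating every 3. The shifts repeat in a cycle of length 3: positions 0,1,… shift by +5, +6, +9, then the pattern repeats.
Undoing it on jbnsz: j−5=e, b−6=v, n−9=e, s−5=n, z−6=t.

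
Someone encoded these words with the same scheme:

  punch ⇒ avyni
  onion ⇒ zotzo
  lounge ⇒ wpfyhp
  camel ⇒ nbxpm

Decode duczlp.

A repeating key of period 3 is used — shifts +11, +1, +11 over and over.
Undoing it on duczlp: d−11=s, u−1=t, c−11=r, z−11=o, l−1=k, p−11=e.

stroke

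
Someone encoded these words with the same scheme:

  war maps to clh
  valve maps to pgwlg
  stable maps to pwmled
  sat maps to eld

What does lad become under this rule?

Two steps: reverse the string, then apply a Caesar shift of +11.
Applying it to lad: reverse → dal; then shift: d+11=o, a+11=l, l+11=w.

olw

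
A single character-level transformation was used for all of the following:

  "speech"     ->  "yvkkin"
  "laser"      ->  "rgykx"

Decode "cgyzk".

waste

Compare letters: s→y is +6, p→v is +6, e→k is +6 — a constant shift. It's a constant shift of +6 (ROT6).
Decoding cgyzk: c−6=w, g−6=a, y−6=s, z−6=t, k−6=e.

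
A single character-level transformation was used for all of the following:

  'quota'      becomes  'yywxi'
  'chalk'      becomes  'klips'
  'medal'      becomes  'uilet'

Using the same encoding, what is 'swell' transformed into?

aampt

Shifts by position in quota: pos 0: q→y (+8), pos 1: u→y (+4), pos 2: o→w (+8), pos 3: t→x (+4) — repeating every 2. The shifts repeat in a cycle of length 2: positions 0,1,… shift by +8, +4, then the pattern repeats.
On swell: s+8=a, w+4=a, e+8=m, l+4=p, l+8=t.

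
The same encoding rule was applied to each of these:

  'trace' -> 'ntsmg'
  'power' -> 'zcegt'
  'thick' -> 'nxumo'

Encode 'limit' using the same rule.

luiun

t(19)→n(13) and r(17)→t(19) fit y≡23x+18 (mod 26); the inverse of 23 mod 26 is 17. Each letter's alphabet position (a=0..z=25) is mapped through 23·x+18 mod 26 — an affine cipher.
On limit: l(11)→23·11+18≡11=l; i(8)→23·8+18≡20=u; m(12)→23·12+18≡8=i; i(8)→23·8+18≡20=u; t(19)→23·19+18≡13=n (all mod 26).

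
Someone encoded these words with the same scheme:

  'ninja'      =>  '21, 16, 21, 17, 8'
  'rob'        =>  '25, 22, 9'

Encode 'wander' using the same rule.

Letters become their 1-based position plus 7 (so a→8, b→9, …).
Applying it to wander: w=23→30, a=1→8, n=14→21, d=4→11, e=5→12, r=18→25.

30, 8, 21, 11, 12, 25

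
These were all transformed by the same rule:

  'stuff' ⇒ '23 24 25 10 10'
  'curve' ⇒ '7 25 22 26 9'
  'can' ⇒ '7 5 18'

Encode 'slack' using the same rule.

s is letter #19 and maps to 23: an offset of 4. The number is (letter's place in the alphabet, a=1) + 4.
On slack: s=19→23, l=12→16, a=1→5, c=3→7, k=11→15.

23 16 5 7 15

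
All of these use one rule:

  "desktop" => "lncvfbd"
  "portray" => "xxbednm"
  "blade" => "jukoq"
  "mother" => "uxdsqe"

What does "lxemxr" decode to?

double

In desktop: d→l is +8, e→n is +9, s→c is +10, k→v is +11 — the shift increases by 1 each position. The shift increases by 1 at each position, starting from +8: 8, 9, 10, ….
Reversing it on lxemxr: l−8=d, x−9=o, e−10=u, m−11=b, x−12=l, r−13=e.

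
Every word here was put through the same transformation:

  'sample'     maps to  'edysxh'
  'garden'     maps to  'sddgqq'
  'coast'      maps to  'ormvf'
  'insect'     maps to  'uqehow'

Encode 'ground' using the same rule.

Shifts by position in sample: pos 0: s→e (+12), pos 1: a→d (+3), pos 2: m→y (+12), pos 3: p→s (+3) — repeating every 2. The shifts repeat in a cycle of length 2: positions 0,1,… shift by +12, +3, then the pattern repeats.
On ground: g+12=s, r+3=u, o+12=a, u+3=x, n+12=z, d+3=g.

suaxzg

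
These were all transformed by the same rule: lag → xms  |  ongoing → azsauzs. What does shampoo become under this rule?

Compare letters: l→x is +12, a→m is +12, g→s is +12 — a constant shift. Every letter moves 12 places later in the alphabet, wrapping around z→a.
For shampoo: s+12=e, h+12=t, a+12=m, m+12=y, p+12=b, o+12=a, o+12=a.

etmybaa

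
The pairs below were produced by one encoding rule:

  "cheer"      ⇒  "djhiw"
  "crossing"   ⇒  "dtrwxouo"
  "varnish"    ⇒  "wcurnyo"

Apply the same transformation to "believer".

In cheer: c→d is +1, h→j is +2, e→h is +3, e→i is +4 — the shift increases by 1 each position. The shift increases by 1 at each position, starting from +1: 1, 2, 3, ….
Applying it to believer: b+1=c, e+2=g, l+3=o, i+4=m, e+5=j, v+6=b, e+7=l, r+8=z.

cgomjblz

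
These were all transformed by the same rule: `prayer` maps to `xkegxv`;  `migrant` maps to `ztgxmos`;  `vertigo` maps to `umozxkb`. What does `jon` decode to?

The word is reversed, then every letter is shifted forward by 6.
Undoing it on jon: shift back: j−6=d, o−6=i, n−6=h → dih; then reverse → hid.

hid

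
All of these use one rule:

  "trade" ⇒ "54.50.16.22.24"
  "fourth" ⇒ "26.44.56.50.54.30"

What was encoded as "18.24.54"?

bet

t(#20)→54 and r(#18)→50: differences scale by 2, so n = 2·pos + 14. Each letter becomes 2×(its alphabet position, a=1..z=26) + 14.
Reversing it on 18.24.54: 18→(18−14)÷2=2=b, 24→(24−14)÷2=5=e, 54→(54−14)÷2=20=t.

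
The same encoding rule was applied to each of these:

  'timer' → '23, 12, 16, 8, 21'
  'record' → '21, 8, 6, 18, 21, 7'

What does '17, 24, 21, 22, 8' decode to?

nurse

t is letter #20 and maps to 23: an offset of 3. Letters become their 1-based position plus 3 (so a→4, b→5, …).
Undoing it on 17, 24, 21, 22, 8: 17→(17−3)÷1=14=n, 24→(24−3)÷1=21=u, 21→(21−3)÷1=18=r, 22→(22−3)÷1=19=s, 8→(8−3)÷1=5=e.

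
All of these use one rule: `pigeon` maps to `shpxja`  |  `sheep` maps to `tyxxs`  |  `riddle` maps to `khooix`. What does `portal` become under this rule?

sjkcni

p(15)→s(18) and i(8)→h(7) fit y≡9x+13 (mod 26); the inverse of 9 mod 26 is 3. Each letter's alphabet position (a=0..z=25) is mapped through 9·x+13 mod 26 — an affine cipher.
Applying it to portal: p(15)→9·15+13≡18=s; o(14)→9·14+13≡9=j; r(17)→9·17+13≡10=k; t(19)→9·19+13≡2=c; a(0)→9·0+13≡13=n; l(11)→9·11+13≡8=i (all mod 26).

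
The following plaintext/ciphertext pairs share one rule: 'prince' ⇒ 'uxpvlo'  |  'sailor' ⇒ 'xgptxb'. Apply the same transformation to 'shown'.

In prince: p→u is +5, r→x is +6, i→p is +7, n→v is +8 — the shift increases by 1 each position. Letter i (0-indexed) is shifted by i+5, so successive shifts are 5, 6, 7, ….
Applying it to shown: s+5=x, h+6=n, o+7=v, w+8=e, n+9=w.

xnvew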